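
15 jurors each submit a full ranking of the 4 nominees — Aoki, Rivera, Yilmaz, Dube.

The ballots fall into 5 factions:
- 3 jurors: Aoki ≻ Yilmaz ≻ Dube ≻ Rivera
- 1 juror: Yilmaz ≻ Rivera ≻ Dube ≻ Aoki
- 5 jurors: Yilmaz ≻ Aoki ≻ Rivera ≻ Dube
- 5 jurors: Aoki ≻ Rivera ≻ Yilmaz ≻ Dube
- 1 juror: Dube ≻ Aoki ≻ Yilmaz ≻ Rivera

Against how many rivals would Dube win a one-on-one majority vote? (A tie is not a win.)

Dube against each rival (15 jurors):
Dube–Aoki: Aoki 13–2.
Dube–Rivera: Rivera 11–4.
Dube–Yilmaz: Yilmaz 14–1.
Dube beats no one; loses to Aoki, Rivera, Yilmaz — 0 pairwise wins.

0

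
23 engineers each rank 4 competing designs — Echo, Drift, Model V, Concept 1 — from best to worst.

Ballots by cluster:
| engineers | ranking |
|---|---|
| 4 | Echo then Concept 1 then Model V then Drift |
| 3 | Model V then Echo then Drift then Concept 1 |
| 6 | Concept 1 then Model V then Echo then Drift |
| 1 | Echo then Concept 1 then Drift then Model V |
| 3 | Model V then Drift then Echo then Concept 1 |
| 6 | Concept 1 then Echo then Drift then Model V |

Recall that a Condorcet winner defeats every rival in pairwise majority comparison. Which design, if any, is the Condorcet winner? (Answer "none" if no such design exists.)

Check each pair by majority over 23 ballots:
Echo vs Drift: Echo preferred on 4+3+6+1+6 = 20 ballots; Echo wins 20–3.
Echo vs Model V: Model V wins 12–11.
Echo vs Concept 1: Concept 1 wins 12–11.
Drift vs Model V: Drift preferred on 1+6 = 7 ballots; Model V wins 16–7.
Drift–Concept 1: Concept 1 17–6.
Model V vs Concept 1: Concept 1 wins 17–6.
Concept 1 beats each of Echo, Drift, Model V — Concept 1 is the Condorcet winner.

Concept 1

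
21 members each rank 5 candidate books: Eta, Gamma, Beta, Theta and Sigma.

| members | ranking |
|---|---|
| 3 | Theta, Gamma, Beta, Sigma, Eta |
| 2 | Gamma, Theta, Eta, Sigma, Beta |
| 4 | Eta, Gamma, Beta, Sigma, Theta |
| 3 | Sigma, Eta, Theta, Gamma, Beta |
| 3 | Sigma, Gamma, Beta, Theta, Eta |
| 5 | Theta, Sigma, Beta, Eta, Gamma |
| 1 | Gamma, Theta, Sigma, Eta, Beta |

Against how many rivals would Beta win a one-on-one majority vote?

1

Beta against each rival (21 members):
Beta vs Eta: Beta, 11–10.
Beta vs Gamma: Beta preferred on 5 ballots; Gamma wins 16–5.
Beta vs Theta: Beta is ranked higher on 4+3 = 7 ballots, Theta on 14. Theta wins 14–7.
Beta vs Sigma: 3+4 = 7 for Beta, 14 for Sigma — Sigma by 14–7.
Beta beats Eta; loses to Gamma, Theta, Sigma — 1 pairwise win.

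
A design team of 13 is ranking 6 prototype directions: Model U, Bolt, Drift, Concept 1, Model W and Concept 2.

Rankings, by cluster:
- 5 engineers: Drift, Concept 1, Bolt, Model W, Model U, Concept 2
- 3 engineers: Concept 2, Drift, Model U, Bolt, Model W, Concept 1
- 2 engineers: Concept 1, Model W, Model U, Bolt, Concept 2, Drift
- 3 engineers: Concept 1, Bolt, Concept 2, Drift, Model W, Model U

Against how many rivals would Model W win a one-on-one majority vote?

Model W against each rival (13 engineers):
Model W vs Model U: Model W preferred on 5+2+3 = 10 ballots; Model W wins 10–3.
Model W vs Bolt: Bolt, 11–2.
Model W vs Drift: 2 for Model W, 11 for Drift — Drift by 11–2.
Model W vs Concept 1: Concept 1 wins 10–3.
Model W vs Concept 2: Model W, 7–6.
Model W beats Model U, Concept 2; loses to Bolt, Drift, Concept 1 — 2 pairwise wins.

2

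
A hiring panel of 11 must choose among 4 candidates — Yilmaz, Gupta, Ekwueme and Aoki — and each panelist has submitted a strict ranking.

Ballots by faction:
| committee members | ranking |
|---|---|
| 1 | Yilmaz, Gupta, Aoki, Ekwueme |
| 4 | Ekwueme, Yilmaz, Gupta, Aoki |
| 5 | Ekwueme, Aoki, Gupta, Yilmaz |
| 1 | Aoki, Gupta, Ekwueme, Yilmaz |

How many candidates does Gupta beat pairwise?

Gupta against each rival (11 committee members):
Gupta vs Yilmaz: Gupta preferred on 5+1 = 6 ballots; Gupta wins 6–5.
Gupta vs Ekwueme: Ekwueme, 9–2.
Gupta–Aoki: Aoki 6–5.
Gupta beats Yilmaz; loses to Ekwueme, Aoki — 1 pairwise win.

1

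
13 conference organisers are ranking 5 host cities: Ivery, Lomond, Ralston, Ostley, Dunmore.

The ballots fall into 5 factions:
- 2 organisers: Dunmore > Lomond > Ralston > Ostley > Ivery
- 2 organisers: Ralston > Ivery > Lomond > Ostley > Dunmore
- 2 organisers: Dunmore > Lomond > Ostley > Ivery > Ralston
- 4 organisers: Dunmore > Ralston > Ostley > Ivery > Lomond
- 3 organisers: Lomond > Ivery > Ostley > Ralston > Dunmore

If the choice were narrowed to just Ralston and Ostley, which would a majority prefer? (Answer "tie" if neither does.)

Ballots ranking Ralston above Ostley: 2 + 2 + 4 = 8.
Ballots ranking Ostley above Ralston: 13 − 8 = 5.
Ralston wins the head-to-head 8–5.

Ralston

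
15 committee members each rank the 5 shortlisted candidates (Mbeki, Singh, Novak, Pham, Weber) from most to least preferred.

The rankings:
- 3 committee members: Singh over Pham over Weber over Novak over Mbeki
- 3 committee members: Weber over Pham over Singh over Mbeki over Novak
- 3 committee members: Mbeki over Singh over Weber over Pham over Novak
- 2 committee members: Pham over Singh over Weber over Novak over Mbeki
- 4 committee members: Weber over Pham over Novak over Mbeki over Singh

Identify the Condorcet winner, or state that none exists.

none

Head-to-head results (15 committee members):
Mbeki vs Singh: Mbeki is ranked higher on 3+4 = 7 ballots, Singh on 8. Singh wins 8–7.
Mbeki vs Novak: 6 to 9, Novak.
Mbeki vs Pham: 3 for Mbeki, 12 for Pham — Pham by 12–3.
Mbeki vs Weber: Mbeki is ranked higher on 3 ballots, Weber on 12. Weber wins 12–3.
Singh vs Novak: 11 to 4, Singh.
Singh vs Pham: 6 to 9, Pham.
Singh vs Weber: 3+3+2 = 8 for Singh, 7 for Weber — Singh by 8–7.
Novak vs Pham: 0 to 15, Pham.
Novak vs Weber: Novak is ranked higher on 0 ballots, Weber on 15. Weber wins 15–0.
Pham vs Weber: Pham is ranked higher on 3+2 = 5 ballots, Weber on 10. Weber wins 10–5.
No candidate is unbeaten: Mbeki loses to Singh; Singh loses to Pham; Novak loses to Singh; Pham loses to Weber; Weber loses to Singh. In particular Singh > Weber > Pham > Singh is a majority cycle — no Condorcet winner exists.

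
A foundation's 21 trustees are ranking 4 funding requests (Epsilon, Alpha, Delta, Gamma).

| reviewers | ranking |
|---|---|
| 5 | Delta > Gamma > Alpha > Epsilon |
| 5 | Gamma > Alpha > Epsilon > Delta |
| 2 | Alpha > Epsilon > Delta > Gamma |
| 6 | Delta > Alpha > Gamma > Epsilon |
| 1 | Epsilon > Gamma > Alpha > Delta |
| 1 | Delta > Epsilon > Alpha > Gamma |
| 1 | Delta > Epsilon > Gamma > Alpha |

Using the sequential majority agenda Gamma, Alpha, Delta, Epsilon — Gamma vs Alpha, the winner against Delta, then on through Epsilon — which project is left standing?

Delta

Round 1: Gamma vs Alpha — 12–9, Gamma advances.
Round 2: Gamma vs Delta — 6–15, Delta advances.
Round 3: Delta vs Epsilon — 13–8, Delta advances.
Delta survives the agenda.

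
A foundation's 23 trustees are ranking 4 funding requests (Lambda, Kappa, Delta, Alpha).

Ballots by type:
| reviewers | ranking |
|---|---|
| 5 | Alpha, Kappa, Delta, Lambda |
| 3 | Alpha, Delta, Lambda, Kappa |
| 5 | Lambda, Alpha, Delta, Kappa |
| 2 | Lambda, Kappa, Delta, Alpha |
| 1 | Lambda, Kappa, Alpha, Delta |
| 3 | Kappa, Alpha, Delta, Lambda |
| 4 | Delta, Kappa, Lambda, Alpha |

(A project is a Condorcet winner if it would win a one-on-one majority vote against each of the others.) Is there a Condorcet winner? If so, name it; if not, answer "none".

none

Check each pair by majority over 23 ballots:
Lambda vs Kappa: Kappa, 12–11.
Lambda vs Delta: Delta wins 15–8.
Lambda vs Alpha: Lambda, 12–11.
Kappa–Delta: Delta 12–11.
Kappa vs Alpha: Alpha, 13–10.
Delta vs Alpha: Alpha, 17–6.
Every project loses at least once (Lambda loses to Kappa; Kappa loses to Delta; Delta loses to Alpha; Alpha loses to Lambda). The majority relation contains the cycle Lambda > Alpha > Kappa > Lambda, so there is no Condorcet winner.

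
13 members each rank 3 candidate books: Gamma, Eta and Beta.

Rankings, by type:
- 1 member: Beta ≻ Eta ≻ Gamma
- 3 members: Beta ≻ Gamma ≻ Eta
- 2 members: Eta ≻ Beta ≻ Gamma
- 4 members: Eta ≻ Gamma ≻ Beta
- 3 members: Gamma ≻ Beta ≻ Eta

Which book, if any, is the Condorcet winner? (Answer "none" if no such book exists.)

none

Check each pair by majority over 13 ballots:
Gamma vs Eta: 3+3 = 6 for Gamma, 7 for Eta — Eta by 7–6.
Gamma vs Beta: 4+3 = 7 for Gamma, 6 for Beta — Gamma by 7–6.
Eta vs Beta: Eta preferred on 2+4 = 6 ballots; Beta wins 7–6.
No book is unbeaten: Gamma loses to Eta; Eta loses to Beta; Beta loses to Gamma. In particular Gamma > Beta > Eta > Gamma is a majority cycle — no Condorcet winner exists.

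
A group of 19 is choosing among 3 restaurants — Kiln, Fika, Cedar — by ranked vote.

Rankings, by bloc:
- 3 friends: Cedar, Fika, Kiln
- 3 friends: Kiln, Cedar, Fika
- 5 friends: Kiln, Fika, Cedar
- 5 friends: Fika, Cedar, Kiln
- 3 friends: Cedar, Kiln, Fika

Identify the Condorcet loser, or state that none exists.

Head-to-head results (19 friends):
Kiln–Fika: Kiln 11–8.
Kiln vs Cedar: 3+5 = 8 for Kiln, 11 for Cedar — Cedar by 11–8.
Fika vs Cedar: Fika wins 10–9.
Each restaurant has at least one pairwise win (Kiln beats Fika; Fika beats Cedar; Cedar beats Kiln) — no Condorcet loser.

none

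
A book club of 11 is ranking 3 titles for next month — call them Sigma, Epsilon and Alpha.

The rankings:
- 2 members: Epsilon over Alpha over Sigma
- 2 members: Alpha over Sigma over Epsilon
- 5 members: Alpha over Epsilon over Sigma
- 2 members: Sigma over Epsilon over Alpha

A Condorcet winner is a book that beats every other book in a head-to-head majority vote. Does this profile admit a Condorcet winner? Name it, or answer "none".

Pairwise majorities:
Sigma vs Epsilon: Epsilon, 7–4.
Sigma vs Alpha: Alpha wins 9–2.
Epsilon vs Alpha: Alpha wins 7–4.
Alpha beats each of Sigma, Epsilon — Alpha is the Condorcet winner.

Alpha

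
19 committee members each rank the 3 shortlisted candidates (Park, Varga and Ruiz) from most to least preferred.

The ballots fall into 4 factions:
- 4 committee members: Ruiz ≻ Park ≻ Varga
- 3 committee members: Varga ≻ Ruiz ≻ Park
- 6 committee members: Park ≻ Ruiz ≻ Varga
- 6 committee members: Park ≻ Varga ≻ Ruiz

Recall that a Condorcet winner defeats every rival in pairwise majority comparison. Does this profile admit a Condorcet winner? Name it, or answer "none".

Park

Check each pair by majority over 19 ballots:
Park vs Varga: Park is ranked higher on 4+6+6 = 16 ballots, Varga on 3. Park wins 16–3.
Park vs Ruiz: Park is ranked higher on 6+6 = 12 ballots, Ruiz on 7. Park wins 12–7.
Varga vs Ruiz: 3+6 = 9 for Varga, 10 for Ruiz — Ruiz by 10–9.
Only Park has no losses; Park is the Condorcet winner.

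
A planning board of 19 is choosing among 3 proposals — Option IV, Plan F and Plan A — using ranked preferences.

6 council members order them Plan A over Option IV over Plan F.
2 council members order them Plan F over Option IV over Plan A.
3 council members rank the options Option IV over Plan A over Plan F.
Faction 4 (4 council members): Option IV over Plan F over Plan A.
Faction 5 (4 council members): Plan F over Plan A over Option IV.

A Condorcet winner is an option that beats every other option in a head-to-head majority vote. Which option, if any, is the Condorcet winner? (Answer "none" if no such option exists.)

Head-to-head results (19 council members):
Option IV vs Plan F: 13 to 6, Option IV.
Option IV vs Plan A: 9 to 10, Plan A.
Plan F vs Plan A: Plan F preferred on 2+4+4 = 10 ballots; Plan F wins 10–9.
Each option drops at least one matchup (Option IV loses to Plan A; Plan F loses to Option IV; Plan A loses to Plan F); the cycle Option IV beats Plan F beats Plan A beats Option IV rules out a Condorcet winner.

none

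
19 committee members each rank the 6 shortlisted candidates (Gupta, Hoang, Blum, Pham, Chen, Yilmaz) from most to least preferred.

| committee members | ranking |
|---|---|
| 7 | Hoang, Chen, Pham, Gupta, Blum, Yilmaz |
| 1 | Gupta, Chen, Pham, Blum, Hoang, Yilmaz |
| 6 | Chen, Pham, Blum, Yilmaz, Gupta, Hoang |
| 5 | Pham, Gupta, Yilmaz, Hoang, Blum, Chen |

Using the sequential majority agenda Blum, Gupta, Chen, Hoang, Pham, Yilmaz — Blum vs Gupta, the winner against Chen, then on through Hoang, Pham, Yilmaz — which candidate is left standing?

Pham

Round 1: Blum vs Gupta — 6–13, Gupta advances.
Round 2: Gupta vs Chen — 6–13, Chen advances.
Round 3: Chen vs Hoang — 7–12, Hoang advances.
Round 4: Hoang vs Pham — 7–12, Pham advances.
Round 5: Pham vs Yilmaz — 19–0, Pham advances.
Pham survives the agenda.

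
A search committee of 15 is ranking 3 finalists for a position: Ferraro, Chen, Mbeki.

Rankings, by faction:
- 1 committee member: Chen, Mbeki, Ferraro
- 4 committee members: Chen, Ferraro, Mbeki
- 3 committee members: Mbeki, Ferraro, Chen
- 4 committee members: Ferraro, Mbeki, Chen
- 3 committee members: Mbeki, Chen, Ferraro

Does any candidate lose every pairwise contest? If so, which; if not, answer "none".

none

Pairwise majorities:
Ferraro vs Chen: Ferraro is ranked higher on 3+4 = 7 ballots, Chen on 8. Chen wins 8–7.
Ferraro vs Mbeki: 8 to 7, Ferraro.
Chen vs Mbeki: Mbeki wins 10–5.
Each candidate has at least one pairwise win (Ferraro beats Mbeki; Chen beats Ferraro; Mbeki beats Chen) — no Condorcet loser.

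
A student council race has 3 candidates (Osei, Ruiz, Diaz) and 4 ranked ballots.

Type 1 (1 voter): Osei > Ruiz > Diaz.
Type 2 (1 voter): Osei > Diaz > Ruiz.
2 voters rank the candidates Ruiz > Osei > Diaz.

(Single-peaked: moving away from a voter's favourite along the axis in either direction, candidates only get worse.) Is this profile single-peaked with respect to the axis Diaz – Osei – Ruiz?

yes

Axis positions: Diaz=1, Osei=2, Ruiz=3.
Type 1 (peak Osei at position 2): ranking walks positions 2-3-1, expanding outward from the peak — single-peaked.
Type 2 (peak Osei at position 2): ranking walks positions 2-1-3, expanding outward from the peak — single-peaked.
Type 3 (peak Ruiz at position 3): ranking walks positions 3-2-1, expanding outward from the peak — single-peaked.
Every ranking is single-peaked on this axis.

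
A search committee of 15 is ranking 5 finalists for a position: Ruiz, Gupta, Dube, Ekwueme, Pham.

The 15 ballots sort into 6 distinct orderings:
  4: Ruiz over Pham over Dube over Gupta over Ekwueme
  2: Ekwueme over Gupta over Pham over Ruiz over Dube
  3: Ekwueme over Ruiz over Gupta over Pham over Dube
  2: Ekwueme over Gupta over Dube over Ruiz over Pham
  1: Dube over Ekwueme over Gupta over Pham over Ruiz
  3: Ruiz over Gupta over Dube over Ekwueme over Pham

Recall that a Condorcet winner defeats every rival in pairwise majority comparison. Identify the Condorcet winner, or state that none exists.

none

Pairwise majorities:
Ruiz vs Gupta: Ruiz, 10–5.
Ruiz vs Dube: Ruiz, 12–3.
Ruiz vs Ekwueme: Ruiz is ranked higher on 4+3 = 7 ballots, Ekwueme on 8. Ekwueme wins 8–7.
Ruiz vs Pham: Ruiz, 12–3.
Gupta vs Dube: 10 to 5, Gupta.
Gupta vs Ekwueme: Gupta preferred on 4+3 = 7 ballots; Ekwueme wins 8–7.
Gupta vs Pham: Gupta is ranked higher on 2+3+2+1+3 = 11 ballots, Pham on 4. Gupta wins 11–4.
Dube–Ekwueme: Dube 8–7.
Dube vs Pham: 2+1+3 = 6 for Dube, 9 for Pham — Pham by 9–6.
Ekwueme vs Pham: Ekwueme preferred on 2+3+2+1+3 = 11 ballots; Ekwueme wins 11–4.
Each candidate drops at least one matchup (Ruiz loses to Ekwueme; Gupta loses to Ruiz; Dube loses to Ruiz; Ekwueme loses to Dube; Pham loses to Ruiz); the cycle Ruiz beats Dube beats Ekwueme beats Ruiz rules out a Condorcet winner.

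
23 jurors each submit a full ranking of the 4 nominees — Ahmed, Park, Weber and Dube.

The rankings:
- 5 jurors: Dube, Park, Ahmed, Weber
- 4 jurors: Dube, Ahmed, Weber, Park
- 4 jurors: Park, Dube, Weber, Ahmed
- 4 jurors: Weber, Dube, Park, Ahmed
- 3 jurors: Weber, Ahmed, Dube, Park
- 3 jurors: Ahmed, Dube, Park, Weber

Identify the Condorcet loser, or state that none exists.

Head-to-head results (23 jurors):
Ahmed vs Park: Ahmed preferred on 4+3+3 = 10 ballots; Park wins 13–10.
Ahmed vs Weber: Ahmed preferred on 5+4+3 = 12 ballots; Ahmed wins 12–11.
Ahmed–Dube: Dube 17–6.
Park vs Weber: Park is ranked higher on 5+4+3 = 12 ballots, Weber on 11. Park wins 12–11.
Park vs Dube: Dube wins 19–4.
Weber vs Dube: Dube, 16–7.
Only Weber has no wins; Weber is the Condorcet loser.

Weber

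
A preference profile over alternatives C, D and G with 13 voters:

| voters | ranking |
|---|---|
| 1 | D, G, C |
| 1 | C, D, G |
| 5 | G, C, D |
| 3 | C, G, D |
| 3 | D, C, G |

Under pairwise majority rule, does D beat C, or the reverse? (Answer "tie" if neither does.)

Ballots ranking D above C: 1 + 3 = 4.
Ballots ranking C above D: 13 − 4 = 9.
C wins the head-to-head 9–4.

C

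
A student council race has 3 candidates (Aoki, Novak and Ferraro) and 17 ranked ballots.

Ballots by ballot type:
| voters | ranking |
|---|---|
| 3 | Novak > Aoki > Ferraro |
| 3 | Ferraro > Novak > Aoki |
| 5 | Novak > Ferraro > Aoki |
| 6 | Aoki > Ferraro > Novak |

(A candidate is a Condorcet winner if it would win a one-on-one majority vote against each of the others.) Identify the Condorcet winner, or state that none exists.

none

Check each pair by majority over 17 ballots:
Aoki vs Novak: 6 for Aoki, 11 for Novak — Novak by 11–6.
Aoki vs Ferraro: Aoki, 9–8.
Novak vs Ferraro: 8 to 9, Ferraro.
No candidate is unbeaten: Aoki loses to Novak; Novak loses to Ferraro; Ferraro loses to Aoki. In particular Aoki > Ferraro > Novak > Aoki is a majority cycle — no Condorcet winner exists.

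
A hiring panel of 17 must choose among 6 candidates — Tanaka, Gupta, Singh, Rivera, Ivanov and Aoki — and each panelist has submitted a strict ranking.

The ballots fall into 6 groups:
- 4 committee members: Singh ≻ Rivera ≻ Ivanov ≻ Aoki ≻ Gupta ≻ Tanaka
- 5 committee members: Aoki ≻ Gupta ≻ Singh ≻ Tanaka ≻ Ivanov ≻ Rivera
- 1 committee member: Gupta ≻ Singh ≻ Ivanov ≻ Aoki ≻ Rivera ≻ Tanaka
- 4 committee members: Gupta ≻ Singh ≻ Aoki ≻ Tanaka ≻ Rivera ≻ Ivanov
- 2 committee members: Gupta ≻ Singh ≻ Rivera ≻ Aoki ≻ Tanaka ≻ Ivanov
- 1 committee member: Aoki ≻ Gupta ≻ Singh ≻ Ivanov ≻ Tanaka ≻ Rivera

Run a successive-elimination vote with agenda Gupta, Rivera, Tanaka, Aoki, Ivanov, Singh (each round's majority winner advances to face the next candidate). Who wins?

Round 1: Gupta vs Rivera — 13–4, Gupta advances.
Round 2: Gupta vs Tanaka — 17–0, Gupta advances.
Round 3: Gupta vs Aoki — 7–10, Aoki advances.
Round 4: Aoki vs Ivanov — 12–5, Aoki advances.
Round 5: Aoki vs Singh — 6–11, Singh advances.
Singh survives the agenda.

Singh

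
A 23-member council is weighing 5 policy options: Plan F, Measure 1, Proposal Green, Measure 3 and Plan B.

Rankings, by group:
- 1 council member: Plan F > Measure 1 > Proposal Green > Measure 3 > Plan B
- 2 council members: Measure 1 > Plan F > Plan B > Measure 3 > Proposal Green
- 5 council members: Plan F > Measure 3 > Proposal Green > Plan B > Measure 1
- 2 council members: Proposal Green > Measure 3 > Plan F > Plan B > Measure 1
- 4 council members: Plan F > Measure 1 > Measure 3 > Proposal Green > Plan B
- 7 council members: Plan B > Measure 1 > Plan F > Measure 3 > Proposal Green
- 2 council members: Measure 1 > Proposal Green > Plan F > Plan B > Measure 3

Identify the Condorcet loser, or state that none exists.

Head-to-head results (23 council members):
Plan F vs Measure 1: Plan F preferred on 1+5+2+4 = 12 ballots; Plan F wins 12–11.
Plan F vs Proposal Green: 19 to 4, Plan F.
Plan F–Measure 3: Plan F 21–2.
Plan F–Plan B: Plan F 16–7.
Measure 1 vs Proposal Green: Measure 1, 16–7.
Measure 1 vs Measure 3: Measure 1, 16–7.
Measure 1 vs Plan B: Measure 1 preferred on 1+2+4+2 = 9 ballots; Plan B wins 14–9.
Proposal Green vs Measure 3: Measure 3 wins 18–5.
Proposal Green–Plan B: Proposal Green 14–9.
Measure 3 vs Plan B: Measure 3 preferred on 1+5+2+4 = 12 ballots; Measure 3 wins 12–11.
Each option has at least one pairwise win (Plan F beats Measure 1; Measure 1 beats Proposal Green; Proposal Green beats Plan B; Measure 3 beats Proposal Green; Plan B beats Measure 1) — no Condorcet loser.

none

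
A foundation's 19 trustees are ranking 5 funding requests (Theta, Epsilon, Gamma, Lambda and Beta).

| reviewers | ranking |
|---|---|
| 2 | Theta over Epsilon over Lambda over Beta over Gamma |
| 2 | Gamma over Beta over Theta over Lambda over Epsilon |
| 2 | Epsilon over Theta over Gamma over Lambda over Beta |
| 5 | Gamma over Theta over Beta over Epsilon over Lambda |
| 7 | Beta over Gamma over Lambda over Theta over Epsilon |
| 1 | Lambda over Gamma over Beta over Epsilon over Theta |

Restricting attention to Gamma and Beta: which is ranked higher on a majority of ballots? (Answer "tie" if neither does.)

Gamma

Ballots ranking Gamma above Beta: 2 + 2 + 5 + 1 = 10.
Ballots ranking Beta above Gamma: 19 − 10 = 9.
Gamma wins the head-to-head 10–9.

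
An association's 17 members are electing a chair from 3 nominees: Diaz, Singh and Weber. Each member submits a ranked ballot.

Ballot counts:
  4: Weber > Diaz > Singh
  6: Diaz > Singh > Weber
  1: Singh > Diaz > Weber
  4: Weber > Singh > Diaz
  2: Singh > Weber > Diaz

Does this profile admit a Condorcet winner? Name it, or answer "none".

none

Check each pair by majority over 17 ballots:
Diaz vs Singh: Diaz wins 10–7.
Diaz vs Weber: Weber, 10–7.
Singh–Weber: Singh 9–8.
Every candidate loses at least once (Diaz loses to Weber; Singh loses to Diaz; Weber loses to Singh). The majority relation contains the cycle Diaz > Singh > Weber > Diaz, so there is no Condorcet winner.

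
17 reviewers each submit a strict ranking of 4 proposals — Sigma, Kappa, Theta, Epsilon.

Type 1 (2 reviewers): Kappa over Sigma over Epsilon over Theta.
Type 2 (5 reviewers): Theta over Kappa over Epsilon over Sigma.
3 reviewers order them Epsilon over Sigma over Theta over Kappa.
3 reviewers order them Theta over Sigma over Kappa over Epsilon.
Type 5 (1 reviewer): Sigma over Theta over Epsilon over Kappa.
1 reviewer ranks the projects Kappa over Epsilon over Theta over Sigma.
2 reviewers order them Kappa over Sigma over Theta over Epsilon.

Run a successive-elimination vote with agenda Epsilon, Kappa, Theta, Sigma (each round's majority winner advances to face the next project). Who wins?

Theta

Round 1: Epsilon vs Kappa — 4–13, Kappa advances.
Round 2: Kappa vs Theta — 5–12, Theta advances.
Round 3: Theta vs Sigma — 9–8, Theta advances.
Theta survives the agenda.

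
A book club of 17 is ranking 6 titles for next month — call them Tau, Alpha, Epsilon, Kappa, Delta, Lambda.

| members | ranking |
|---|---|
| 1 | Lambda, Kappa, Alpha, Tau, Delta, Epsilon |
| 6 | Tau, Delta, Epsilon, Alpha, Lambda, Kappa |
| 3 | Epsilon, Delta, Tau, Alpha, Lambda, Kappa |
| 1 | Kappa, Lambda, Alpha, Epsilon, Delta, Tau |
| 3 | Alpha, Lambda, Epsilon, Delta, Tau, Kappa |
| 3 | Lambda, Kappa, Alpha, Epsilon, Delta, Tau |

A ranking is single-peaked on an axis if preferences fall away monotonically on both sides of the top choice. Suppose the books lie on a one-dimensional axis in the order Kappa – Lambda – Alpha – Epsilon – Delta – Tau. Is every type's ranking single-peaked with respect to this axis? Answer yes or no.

no

Axis positions: Kappa=1, Lambda=2, Alpha=3, Epsilon=4, Delta=5, Tau=6.
Type 1: ranking walks positions 2-1-3-6-5-4; Tau is ranked above Epsilon even though Epsilon lies between Tau and the peak Lambda on the axis — preferences dip and rise again. Not single-peaked.
Type 2 (peak Tau at position 6): ranking walks positions 6-5-4-3-2-1, expanding outward from the peak — single-peaked.
Type 3 (peak Epsilon at position 4): ranking walks positions 4-5-6-3-2-1, expanding outward from the peak — single-peaked.
Type 4 (peak Kappa at position 1): ranking walks positions 1-2-3-4-5-6, expanding outward from the peak — single-peaked.
Type 5 (peak Alpha at position 3): ranking walks positions 3-2-4-5-6-1, expanding outward from the peak — single-peaked.
Type 6 (peak Lambda at position 2): ranking walks positions 2-1-3-4-5-6, expanding outward from the peak — single-peaked.
Type 1 violates single-peakedness, so the profile is not single-peaked on this axis.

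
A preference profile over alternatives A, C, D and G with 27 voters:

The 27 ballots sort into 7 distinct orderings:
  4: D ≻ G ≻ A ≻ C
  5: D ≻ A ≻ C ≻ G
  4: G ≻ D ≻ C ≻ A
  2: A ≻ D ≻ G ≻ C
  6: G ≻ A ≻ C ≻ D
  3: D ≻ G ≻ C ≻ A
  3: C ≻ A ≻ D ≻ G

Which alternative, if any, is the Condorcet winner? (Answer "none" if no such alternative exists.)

D

Head-to-head results (27 voters):
A vs C: A wins 17–10.
A vs D: D wins 16–11.
A–G: G 17–10.
C vs D: D, 18–9.
C vs G: G, 19–8.
D–G: D 17–10.
D wins every pairwise contest, so D is the Condorcet winner.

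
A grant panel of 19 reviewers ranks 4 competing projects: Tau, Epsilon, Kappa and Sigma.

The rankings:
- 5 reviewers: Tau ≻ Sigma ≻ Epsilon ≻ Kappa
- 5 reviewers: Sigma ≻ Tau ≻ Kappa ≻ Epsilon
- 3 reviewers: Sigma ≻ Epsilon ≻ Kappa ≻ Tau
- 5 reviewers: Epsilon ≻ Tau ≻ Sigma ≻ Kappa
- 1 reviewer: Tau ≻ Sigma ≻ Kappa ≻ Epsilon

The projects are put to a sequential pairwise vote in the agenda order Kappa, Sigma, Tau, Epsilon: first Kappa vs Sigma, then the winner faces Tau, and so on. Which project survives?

Tau

Round 1: Kappa vs Sigma — 0–19, Sigma advances.
Round 2: Sigma vs Tau — 8–11, Tau advances.
Round 3: Tau vs Epsilon — 11–8, Tau advances.
The agenda winner is Tau.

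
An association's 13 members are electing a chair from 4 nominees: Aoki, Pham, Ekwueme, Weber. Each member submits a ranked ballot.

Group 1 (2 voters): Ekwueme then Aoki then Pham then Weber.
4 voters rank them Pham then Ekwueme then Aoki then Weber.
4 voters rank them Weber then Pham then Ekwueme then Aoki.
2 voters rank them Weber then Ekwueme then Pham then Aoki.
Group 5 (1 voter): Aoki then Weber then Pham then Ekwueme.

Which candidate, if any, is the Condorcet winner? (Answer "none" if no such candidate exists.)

none

Head-to-head results (13 voters):
Aoki–Pham: Pham 10–3.
Aoki–Ekwueme: Ekwueme 12–1.
Aoki vs Weber: Aoki wins 7–6.
Pham vs Ekwueme: Pham, 9–4.
Pham vs Weber: Weber, 7–6.
Ekwueme vs Weber: Weber, 7–6.
No candidate is unbeaten: Aoki loses to Pham; Pham loses to Weber; Ekwueme loses to Pham; Weber loses to Aoki. In particular Aoki beats Weber beats Pham beats Aoki is a majority cycle — no Condorcet winner exists.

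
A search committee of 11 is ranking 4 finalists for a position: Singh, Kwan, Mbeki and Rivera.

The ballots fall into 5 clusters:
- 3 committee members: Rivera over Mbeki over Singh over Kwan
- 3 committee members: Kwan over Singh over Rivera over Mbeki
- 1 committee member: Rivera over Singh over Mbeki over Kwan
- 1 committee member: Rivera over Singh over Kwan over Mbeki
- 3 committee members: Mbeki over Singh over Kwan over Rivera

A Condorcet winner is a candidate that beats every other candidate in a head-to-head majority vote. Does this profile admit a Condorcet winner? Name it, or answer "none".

none

Check each pair by majority over 11 ballots:
Singh vs Kwan: 3+1+1+3 = 8 for Singh, 3 for Kwan — Singh by 8–3.
Singh vs Mbeki: 3+1+1 = 5 for Singh, 6 for Mbeki — Mbeki by 6–5.
Singh vs Rivera: 6 to 5, Singh.
Kwan vs Mbeki: Kwan is ranked higher on 3+1 = 4 ballots, Mbeki on 7. Mbeki wins 7–4.
Kwan vs Rivera: Kwan preferred on 3+3 = 6 ballots; Kwan wins 6–5.
Mbeki vs Rivera: 3 to 8, Rivera.
Each candidate drops at least one matchup (Singh loses to Mbeki; Kwan loses to Singh; Mbeki loses to Rivera; Rivera loses to Singh); the cycle Singh → Rivera → Mbeki → Singh rules out a Condorcet winner.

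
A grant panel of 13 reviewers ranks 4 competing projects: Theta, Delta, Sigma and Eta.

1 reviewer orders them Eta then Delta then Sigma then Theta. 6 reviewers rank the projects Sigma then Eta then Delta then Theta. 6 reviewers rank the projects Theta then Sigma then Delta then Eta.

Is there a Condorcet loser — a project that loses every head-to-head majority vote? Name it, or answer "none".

Theta

Head-to-head results (13 reviewers):
Theta–Delta: Delta 7–6.
Theta vs Sigma: Sigma, 7–6.
Theta vs Eta: Eta, 7–6.
Delta–Sigma: Sigma 12–1.
Delta vs Eta: 6 to 7, Eta.
Sigma vs Eta: Sigma, 12–1.
Theta is beaten in every head-to-head and is the Condorcet loser.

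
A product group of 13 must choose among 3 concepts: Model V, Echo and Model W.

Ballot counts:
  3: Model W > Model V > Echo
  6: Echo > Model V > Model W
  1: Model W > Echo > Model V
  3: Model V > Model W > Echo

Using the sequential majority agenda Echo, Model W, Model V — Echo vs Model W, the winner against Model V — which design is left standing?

Round 1: Echo vs Model W — 6–7, Model W advances.
Round 2: Model W vs Model V — 4–9, Model V advances.
The agenda winner is Model V.

Model V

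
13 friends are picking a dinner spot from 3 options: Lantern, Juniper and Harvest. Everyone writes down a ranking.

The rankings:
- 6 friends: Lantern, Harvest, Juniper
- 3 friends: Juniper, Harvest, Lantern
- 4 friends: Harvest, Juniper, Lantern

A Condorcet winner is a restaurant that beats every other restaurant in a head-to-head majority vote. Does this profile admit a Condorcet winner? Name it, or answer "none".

Harvest

Check each pair by majority over 13 ballots:
Lantern vs Juniper: Juniper wins 7–6.
Lantern vs Harvest: Harvest, 7–6.
Juniper vs Harvest: Juniper is ranked higher on 3 ballots, Harvest on 10. Harvest wins 10–3.
Harvest defeats every rival head-to-head and is the Condorcet winner.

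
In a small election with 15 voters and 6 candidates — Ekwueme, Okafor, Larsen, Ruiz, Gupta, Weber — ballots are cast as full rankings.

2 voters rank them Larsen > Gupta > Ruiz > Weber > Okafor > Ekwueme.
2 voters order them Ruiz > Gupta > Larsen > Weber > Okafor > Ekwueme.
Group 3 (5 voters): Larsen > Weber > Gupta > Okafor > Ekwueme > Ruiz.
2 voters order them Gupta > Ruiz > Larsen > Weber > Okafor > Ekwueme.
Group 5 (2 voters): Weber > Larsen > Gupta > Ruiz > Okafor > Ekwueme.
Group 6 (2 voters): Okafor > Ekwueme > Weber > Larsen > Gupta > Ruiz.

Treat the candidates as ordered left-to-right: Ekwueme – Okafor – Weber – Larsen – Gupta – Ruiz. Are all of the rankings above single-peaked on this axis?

Axis positions: Ekwueme=1, Okafor=2, Weber=3, Larsen=4, Gupta=5, Ruiz=6.
Group 1 (peak Larsen at position 4): ranking walks positions 4-5-6-3-2-1, expanding outward from the peak — single-peaked.
Group 2 (peak Ruiz at position 6): ranking walks positions 6-5-4-3-2-1, expanding outward from the peak — single-peaked.
Group 3 (peak Larsen at position 4): ranking walks positions 4-3-5-2-1-6, expanding outward from the peak — single-peaked.
Group 4 (peak Gupta at position 5): ranking walks positions 5-6-4-3-2-1, expanding outward from the peak — single-peaked.
Group 5 (peak Weber at position 3): ranking walks positions 3-4-5-6-2-1, expanding outward from the peak — single-peaked.
Group 6 (peak Okafor at position 2): ranking walks positions 2-1-3-4-5-6, expanding outward from the peak — single-peaked.
Every ranking is single-peaked on this axis.

yes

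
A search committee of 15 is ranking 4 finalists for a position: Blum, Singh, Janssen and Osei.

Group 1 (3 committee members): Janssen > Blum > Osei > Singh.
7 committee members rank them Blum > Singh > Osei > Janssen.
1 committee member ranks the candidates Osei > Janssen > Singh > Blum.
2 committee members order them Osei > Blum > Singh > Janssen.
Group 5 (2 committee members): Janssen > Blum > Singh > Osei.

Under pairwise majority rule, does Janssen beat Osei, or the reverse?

Osei

Ballots ranking Janssen above Osei: 3 + 2 = 5.
Ballots ranking Osei above Janssen: 15 − 5 = 10.
Osei wins the head-to-head 10–5.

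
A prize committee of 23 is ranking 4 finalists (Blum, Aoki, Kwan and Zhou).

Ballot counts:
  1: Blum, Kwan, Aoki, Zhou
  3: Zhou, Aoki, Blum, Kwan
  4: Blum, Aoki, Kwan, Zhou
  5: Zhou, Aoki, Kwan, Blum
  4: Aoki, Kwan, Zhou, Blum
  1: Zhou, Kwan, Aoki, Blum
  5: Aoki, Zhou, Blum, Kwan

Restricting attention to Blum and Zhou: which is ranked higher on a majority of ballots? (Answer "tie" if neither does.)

Ballots ranking Blum above Zhou: 1 + 4 = 5.
Ballots ranking Zhou above Blum: 23 − 5 = 18.
Zhou wins the head-to-head 18–5.

Zhou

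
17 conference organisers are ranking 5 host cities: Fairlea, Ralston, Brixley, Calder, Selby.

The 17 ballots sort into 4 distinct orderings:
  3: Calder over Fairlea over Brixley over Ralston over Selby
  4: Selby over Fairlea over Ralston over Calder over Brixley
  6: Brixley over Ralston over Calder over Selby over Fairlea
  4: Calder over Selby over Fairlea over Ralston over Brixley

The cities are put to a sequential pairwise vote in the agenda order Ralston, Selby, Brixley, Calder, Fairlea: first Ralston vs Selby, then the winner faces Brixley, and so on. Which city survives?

Calder

Round 1: Ralston vs Selby — 9–8, Ralston advances.
Round 2: Ralston vs Brixley — 8–9, Brixley advances.
Round 3: Brixley vs Calder — 6–11, Calder advances.
Round 4: Calder vs Fairlea — 13–4, Calder advances.
The agenda winner is Calder.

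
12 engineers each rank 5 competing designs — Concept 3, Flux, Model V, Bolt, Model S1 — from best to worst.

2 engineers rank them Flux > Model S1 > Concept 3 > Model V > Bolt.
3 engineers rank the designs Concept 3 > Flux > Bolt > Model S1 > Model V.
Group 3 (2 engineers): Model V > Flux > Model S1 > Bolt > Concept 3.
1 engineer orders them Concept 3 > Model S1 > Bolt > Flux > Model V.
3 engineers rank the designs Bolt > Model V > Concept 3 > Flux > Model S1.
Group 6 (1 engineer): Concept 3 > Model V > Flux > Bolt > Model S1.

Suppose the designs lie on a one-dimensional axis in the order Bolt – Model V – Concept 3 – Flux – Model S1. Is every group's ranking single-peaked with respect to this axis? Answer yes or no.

no

Axis positions: Bolt=1, Model V=2, Concept 3=3, Flux=4, Model S1=5.
Group 1 (peak Flux at position 4): ranking walks positions 4-5-3-2-1, expanding outward from the peak — single-peaked.
Group 2: ranking walks positions 3-4-1-5-2; Bolt is ranked above Model V even though Model V lies between Bolt and the peak Concept 3 on the axis — preferences dip and rise again. Not single-peaked.
Group 3: ranking walks positions 2-4-5-1-3; Flux is ranked above Concept 3 even though Concept 3 lies between Flux and the peak Model V on the axis — preferences dip and rise again. Not single-peaked.
Group 4: ranking walks positions 3-5-1-4-2; Model S1 is ranked above Flux even though Flux lies between Model S1 and the peak Concept 3 on the axis — preferences dip and rise again. Not single-peaked.
Group 5 (peak Bolt at position 1): ranking walks positions 1-2-3-4-5, expanding outward from the peak — single-peaked.
Group 6 (peak Concept 3 at position 3): ranking walks positions 3-2-4-1-5, expanding outward from the peak — single-peaked.
Group 2 violates single-peakedness, so the profile is not single-peaked on this axis.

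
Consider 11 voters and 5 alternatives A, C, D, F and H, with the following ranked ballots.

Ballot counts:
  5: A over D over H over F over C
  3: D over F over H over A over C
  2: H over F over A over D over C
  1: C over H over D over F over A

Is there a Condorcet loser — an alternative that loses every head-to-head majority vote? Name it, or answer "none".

Head-to-head results (11 voters):
A vs C: A, 10–1.
A–D: A 7–4.
A vs F: F, 6–5.
A vs H: 5 to 6, H.
C vs D: D, 10–1.
C vs F: F wins 10–1.
C vs H: C preferred on 1 ballot; H wins 10–1.
D vs F: D, 9–2.
D vs H: D is ranked higher on 5+3 = 8 ballots, H on 3. D wins 8–3.
F vs H: 3 to 8, H.
C is beaten in every head-to-head and is the Condorcet loser.

C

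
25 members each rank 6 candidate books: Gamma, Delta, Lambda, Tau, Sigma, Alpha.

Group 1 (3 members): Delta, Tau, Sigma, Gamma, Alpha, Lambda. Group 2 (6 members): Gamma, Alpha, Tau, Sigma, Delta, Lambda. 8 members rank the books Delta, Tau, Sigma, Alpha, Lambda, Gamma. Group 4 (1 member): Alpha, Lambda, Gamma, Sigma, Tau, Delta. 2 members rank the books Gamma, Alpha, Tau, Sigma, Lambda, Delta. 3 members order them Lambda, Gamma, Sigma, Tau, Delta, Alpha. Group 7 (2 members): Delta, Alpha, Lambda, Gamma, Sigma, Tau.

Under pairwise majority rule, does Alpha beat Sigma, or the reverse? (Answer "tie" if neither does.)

Sigma

Ballots ranking Alpha above Sigma: 6 + 1 + 2 + 2 = 11.
Ballots ranking Sigma above Alpha: 25 − 11 = 14.
Sigma wins the head-to-head 14–11.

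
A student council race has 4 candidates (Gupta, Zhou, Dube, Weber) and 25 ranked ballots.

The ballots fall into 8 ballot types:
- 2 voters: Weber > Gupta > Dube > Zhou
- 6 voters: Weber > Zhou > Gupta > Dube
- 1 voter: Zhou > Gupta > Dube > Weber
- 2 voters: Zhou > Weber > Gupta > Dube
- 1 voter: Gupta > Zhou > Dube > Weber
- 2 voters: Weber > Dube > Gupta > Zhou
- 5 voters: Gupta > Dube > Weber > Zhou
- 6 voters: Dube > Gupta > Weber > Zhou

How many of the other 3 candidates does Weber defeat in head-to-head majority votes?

Weber against each rival (25 voters):
Weber–Gupta: Gupta 13–12.
Weber vs Zhou: Weber wins 21–4.
Weber vs Dube: Weber preferred on 2+6+2+2 = 12 ballots; Dube wins 13–12.
Weber beats Zhou; loses to Gupta, Dube — 1 pairwise win.

1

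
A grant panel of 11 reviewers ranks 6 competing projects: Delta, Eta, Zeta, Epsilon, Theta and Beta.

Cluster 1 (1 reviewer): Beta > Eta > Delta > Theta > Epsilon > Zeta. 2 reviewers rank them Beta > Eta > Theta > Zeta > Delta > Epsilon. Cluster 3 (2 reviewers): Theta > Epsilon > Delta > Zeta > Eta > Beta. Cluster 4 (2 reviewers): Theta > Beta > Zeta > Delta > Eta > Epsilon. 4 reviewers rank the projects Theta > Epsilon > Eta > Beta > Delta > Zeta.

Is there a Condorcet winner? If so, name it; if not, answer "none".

Theta

Pairwise majorities:
Delta vs Eta: Delta preferred on 2+2 = 4 ballots; Eta wins 7–4.
Delta vs Zeta: Delta is ranked higher on 1+2+4 = 7 ballots, Zeta on 4. Delta wins 7–4.
Delta vs Epsilon: Delta preferred on 1+2+2 = 5 ballots; Epsilon wins 6–5.
Delta vs Theta: 1 to 10, Theta.
Delta vs Beta: Delta is ranked higher on 2 ballots, Beta on 9. Beta wins 9–2.
Eta vs Zeta: 7 to 4, Eta.
Eta vs Epsilon: 5 to 6, Epsilon.
Eta vs Theta: 1+2 = 3 for Eta, 8 for Theta — Theta by 8–3.
Eta vs Beta: 2+4 = 6 for Eta, 5 for Beta — Eta by 6–5.
Zeta vs Epsilon: 4 to 7, Epsilon.
Zeta vs Theta: Zeta is ranked higher on 0 ballots, Theta on 11. Theta wins 11–0.
Zeta vs Beta: Zeta preferred on 2 ballots; Beta wins 9–2.
Epsilon vs Theta: 0 for Epsilon, 11 for Theta — Theta by 11–0.
Epsilon vs Beta: Epsilon preferred on 2+4 = 6 ballots; Epsilon wins 6–5.
Theta vs Beta: Theta is ranked higher on 2+2+4 = 8 ballots, Beta on 3. Theta wins 8–3.
Theta beats each of Delta, Eta, Zeta, Epsilon, Beta — Theta is the Condorcet winner.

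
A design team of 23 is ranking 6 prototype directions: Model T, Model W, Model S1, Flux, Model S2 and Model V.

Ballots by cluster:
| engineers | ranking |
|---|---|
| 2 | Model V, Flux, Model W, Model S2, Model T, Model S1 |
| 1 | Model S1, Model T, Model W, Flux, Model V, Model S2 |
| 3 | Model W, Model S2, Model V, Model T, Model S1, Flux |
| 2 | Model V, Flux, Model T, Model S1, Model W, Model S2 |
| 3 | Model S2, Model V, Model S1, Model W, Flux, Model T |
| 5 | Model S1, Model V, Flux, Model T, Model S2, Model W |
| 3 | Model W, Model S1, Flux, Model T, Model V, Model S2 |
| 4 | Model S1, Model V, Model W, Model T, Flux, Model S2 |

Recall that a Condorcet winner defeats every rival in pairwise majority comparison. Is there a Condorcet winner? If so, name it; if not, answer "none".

Pairwise majorities:
Model T vs Model W: Model T preferred on 1+2+5 = 8 ballots; Model W wins 15–8.
Model T vs Model S1: 7 to 16, Model S1.
Model T vs Flux: Model T is ranked higher on 1+3+4 = 8 ballots, Flux on 15. Flux wins 15–8.
Model T vs Model S2: 15 to 8, Model T.
Model T vs Model V: Model T preferred on 1+3 = 4 ballots; Model V wins 19–4.
Model W vs Model S1: 2+3+3 = 8 for Model W, 15 for Model S1 — Model S1 by 15–8.
Model W vs Flux: 1+3+3+3+4 = 14 for Model W, 9 for Flux — Model W by 14–9.
Model W vs Model S2: Model W preferred on 2+1+3+2+3+4 = 15 ballots; Model W wins 15–8.
Model W vs Model V: 7 to 16, Model V.
Model S1 vs Flux: Model S1 preferred on 1+3+3+5+3+4 = 19 ballots; Model S1 wins 19–4.
Model S1 vs Model S2: Model S1 is ranked higher on 1+2+5+3+4 = 15 ballots, Model S2 on 8. Model S1 wins 15–8.
Model S1 vs Model V: 13 to 10, Model S1.
Flux vs Model S2: Flux is ranked higher on 2+1+2+5+3+4 = 17 ballots, Model S2 on 6. Flux wins 17–6.
Flux vs Model V: Flux is ranked higher on 1+3 = 4 ballots, Model V on 19. Model V wins 19–4.
Model S2 vs Model V: 3+3 = 6 for Model S2, 17 for Model V — Model V by 17–6.
Model S1 beats each of Model T, Model W, Flux, Model S2, Model V — Model S1 is the Condorcet winner.

Model S1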